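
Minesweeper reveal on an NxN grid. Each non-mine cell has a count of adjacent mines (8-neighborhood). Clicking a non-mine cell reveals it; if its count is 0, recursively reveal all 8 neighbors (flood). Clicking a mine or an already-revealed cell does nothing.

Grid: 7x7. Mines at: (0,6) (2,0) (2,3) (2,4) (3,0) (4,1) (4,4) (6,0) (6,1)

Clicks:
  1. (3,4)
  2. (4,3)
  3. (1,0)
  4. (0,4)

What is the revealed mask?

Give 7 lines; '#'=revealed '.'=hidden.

Answer: ######.
######.
.......
....#..
...#...
.......
.......

Derivation:
Click 1 (3,4) count=3: revealed 1 new [(3,4)] -> total=1
Click 2 (4,3) count=1: revealed 1 new [(4,3)] -> total=2
Click 3 (1,0) count=1: revealed 1 new [(1,0)] -> total=3
Click 4 (0,4) count=0: revealed 11 new [(0,0) (0,1) (0,2) (0,3) (0,4) (0,5) (1,1) (1,2) (1,3) (1,4) (1,5)] -> total=14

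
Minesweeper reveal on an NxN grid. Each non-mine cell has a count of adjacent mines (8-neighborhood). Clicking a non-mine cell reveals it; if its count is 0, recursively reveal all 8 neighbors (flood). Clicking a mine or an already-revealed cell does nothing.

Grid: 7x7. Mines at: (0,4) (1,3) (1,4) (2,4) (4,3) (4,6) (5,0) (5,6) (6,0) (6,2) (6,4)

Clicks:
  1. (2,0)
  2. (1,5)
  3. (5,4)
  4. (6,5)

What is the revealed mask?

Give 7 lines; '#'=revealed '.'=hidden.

Click 1 (2,0) count=0: revealed 15 new [(0,0) (0,1) (0,2) (1,0) (1,1) (1,2) (2,0) (2,1) (2,2) (3,0) (3,1) (3,2) (4,0) (4,1) (4,2)] -> total=15
Click 2 (1,5) count=3: revealed 1 new [(1,5)] -> total=16
Click 3 (5,4) count=2: revealed 1 new [(5,4)] -> total=17
Click 4 (6,5) count=2: revealed 1 new [(6,5)] -> total=18

Answer: ###....
###..#.
###....
###....
###....
....#..
.....#.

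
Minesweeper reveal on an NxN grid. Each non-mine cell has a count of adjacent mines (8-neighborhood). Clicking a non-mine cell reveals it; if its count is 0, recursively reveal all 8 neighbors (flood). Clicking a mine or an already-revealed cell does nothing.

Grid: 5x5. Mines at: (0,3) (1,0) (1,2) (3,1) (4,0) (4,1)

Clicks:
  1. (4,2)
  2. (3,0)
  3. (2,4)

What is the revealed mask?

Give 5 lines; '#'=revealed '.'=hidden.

Answer: .....
...##
..###
#.###
..###

Derivation:
Click 1 (4,2) count=2: revealed 1 new [(4,2)] -> total=1
Click 2 (3,0) count=3: revealed 1 new [(3,0)] -> total=2
Click 3 (2,4) count=0: revealed 10 new [(1,3) (1,4) (2,2) (2,3) (2,4) (3,2) (3,3) (3,4) (4,3) (4,4)] -> total=12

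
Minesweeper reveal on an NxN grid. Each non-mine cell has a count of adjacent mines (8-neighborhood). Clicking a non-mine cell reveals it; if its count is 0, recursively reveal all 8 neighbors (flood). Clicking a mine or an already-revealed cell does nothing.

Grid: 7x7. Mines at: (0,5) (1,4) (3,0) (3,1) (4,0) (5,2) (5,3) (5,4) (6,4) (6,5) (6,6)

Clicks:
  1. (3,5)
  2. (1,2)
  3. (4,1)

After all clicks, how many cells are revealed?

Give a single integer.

Answer: 30

Derivation:
Click 1 (3,5) count=0: revealed 19 new [(1,5) (1,6) (2,2) (2,3) (2,4) (2,5) (2,6) (3,2) (3,3) (3,4) (3,5) (3,6) (4,2) (4,3) (4,4) (4,5) (4,6) (5,5) (5,6)] -> total=19
Click 2 (1,2) count=0: revealed 10 new [(0,0) (0,1) (0,2) (0,3) (1,0) (1,1) (1,2) (1,3) (2,0) (2,1)] -> total=29
Click 3 (4,1) count=4: revealed 1 new [(4,1)] -> total=30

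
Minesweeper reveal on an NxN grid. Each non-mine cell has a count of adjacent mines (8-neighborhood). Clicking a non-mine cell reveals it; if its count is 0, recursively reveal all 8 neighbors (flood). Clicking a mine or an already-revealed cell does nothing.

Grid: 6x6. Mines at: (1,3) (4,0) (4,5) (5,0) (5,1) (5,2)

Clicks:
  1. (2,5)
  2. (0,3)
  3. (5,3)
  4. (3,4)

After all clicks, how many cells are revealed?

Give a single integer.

Click 1 (2,5) count=0: revealed 8 new [(0,4) (0,5) (1,4) (1,5) (2,4) (2,5) (3,4) (3,5)] -> total=8
Click 2 (0,3) count=1: revealed 1 new [(0,3)] -> total=9
Click 3 (5,3) count=1: revealed 1 new [(5,3)] -> total=10
Click 4 (3,4) count=1: revealed 0 new [(none)] -> total=10

Answer: 10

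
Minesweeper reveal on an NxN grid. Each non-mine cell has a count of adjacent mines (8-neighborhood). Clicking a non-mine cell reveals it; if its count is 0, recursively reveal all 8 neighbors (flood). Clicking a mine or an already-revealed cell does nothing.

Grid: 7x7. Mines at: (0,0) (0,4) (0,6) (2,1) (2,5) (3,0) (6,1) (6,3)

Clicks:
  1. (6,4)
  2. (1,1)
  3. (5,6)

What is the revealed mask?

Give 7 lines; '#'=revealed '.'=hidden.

Click 1 (6,4) count=1: revealed 1 new [(6,4)] -> total=1
Click 2 (1,1) count=2: revealed 1 new [(1,1)] -> total=2
Click 3 (5,6) count=0: revealed 26 new [(1,2) (1,3) (1,4) (2,2) (2,3) (2,4) (3,1) (3,2) (3,3) (3,4) (3,5) (3,6) (4,1) (4,2) (4,3) (4,4) (4,5) (4,6) (5,1) (5,2) (5,3) (5,4) (5,5) (5,6) (6,5) (6,6)] -> total=28

Answer: .......
.####..
..###..
.######
.######
.######
....###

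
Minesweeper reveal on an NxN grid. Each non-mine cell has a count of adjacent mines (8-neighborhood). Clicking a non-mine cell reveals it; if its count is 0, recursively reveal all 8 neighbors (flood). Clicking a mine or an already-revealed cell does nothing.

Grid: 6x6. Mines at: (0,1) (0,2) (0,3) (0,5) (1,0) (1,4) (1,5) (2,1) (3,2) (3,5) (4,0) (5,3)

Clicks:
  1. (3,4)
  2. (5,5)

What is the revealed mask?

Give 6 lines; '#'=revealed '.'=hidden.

Answer: ......
......
......
....#.
....##
....##

Derivation:
Click 1 (3,4) count=1: revealed 1 new [(3,4)] -> total=1
Click 2 (5,5) count=0: revealed 4 new [(4,4) (4,5) (5,4) (5,5)] -> total=5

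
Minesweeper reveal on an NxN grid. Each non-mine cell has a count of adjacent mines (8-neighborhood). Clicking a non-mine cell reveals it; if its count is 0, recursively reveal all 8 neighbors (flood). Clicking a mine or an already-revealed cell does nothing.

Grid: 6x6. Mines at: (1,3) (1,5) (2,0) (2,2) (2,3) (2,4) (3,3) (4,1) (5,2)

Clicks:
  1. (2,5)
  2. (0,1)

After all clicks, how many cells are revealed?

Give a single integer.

Answer: 7

Derivation:
Click 1 (2,5) count=2: revealed 1 new [(2,5)] -> total=1
Click 2 (0,1) count=0: revealed 6 new [(0,0) (0,1) (0,2) (1,0) (1,1) (1,2)] -> total=7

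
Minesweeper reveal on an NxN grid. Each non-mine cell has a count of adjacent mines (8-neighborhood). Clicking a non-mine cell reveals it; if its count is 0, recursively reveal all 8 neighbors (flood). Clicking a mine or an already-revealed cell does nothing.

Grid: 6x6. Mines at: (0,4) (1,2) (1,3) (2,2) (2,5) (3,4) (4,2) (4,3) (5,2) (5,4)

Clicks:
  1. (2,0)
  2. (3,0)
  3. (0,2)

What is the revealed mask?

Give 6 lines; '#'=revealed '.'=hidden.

Answer: ###...
##....
##....
##....
##....
##....

Derivation:
Click 1 (2,0) count=0: revealed 12 new [(0,0) (0,1) (1,0) (1,1) (2,0) (2,1) (3,0) (3,1) (4,0) (4,1) (5,0) (5,1)] -> total=12
Click 2 (3,0) count=0: revealed 0 new [(none)] -> total=12
Click 3 (0,2) count=2: revealed 1 new [(0,2)] -> total=13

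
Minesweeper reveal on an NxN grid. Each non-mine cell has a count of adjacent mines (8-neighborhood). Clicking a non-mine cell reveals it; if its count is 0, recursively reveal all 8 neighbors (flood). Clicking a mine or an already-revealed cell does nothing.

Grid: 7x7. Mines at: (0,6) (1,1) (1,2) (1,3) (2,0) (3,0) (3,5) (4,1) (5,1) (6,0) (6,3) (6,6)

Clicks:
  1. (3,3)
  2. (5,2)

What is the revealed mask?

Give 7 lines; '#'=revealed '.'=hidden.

Answer: .......
.......
..###..
..###..
..###..
..###..
.......

Derivation:
Click 1 (3,3) count=0: revealed 12 new [(2,2) (2,3) (2,4) (3,2) (3,3) (3,4) (4,2) (4,3) (4,4) (5,2) (5,3) (5,4)] -> total=12
Click 2 (5,2) count=3: revealed 0 new [(none)] -> total=12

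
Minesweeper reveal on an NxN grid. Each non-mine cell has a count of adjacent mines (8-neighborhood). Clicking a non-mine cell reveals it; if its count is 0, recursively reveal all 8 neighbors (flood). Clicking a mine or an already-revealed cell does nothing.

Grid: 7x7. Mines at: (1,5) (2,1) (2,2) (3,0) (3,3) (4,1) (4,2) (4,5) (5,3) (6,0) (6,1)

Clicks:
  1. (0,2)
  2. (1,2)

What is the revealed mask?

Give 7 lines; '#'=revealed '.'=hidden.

Click 1 (0,2) count=0: revealed 10 new [(0,0) (0,1) (0,2) (0,3) (0,4) (1,0) (1,1) (1,2) (1,3) (1,4)] -> total=10
Click 2 (1,2) count=2: revealed 0 new [(none)] -> total=10

Answer: #####..
#####..
.......
.......
.......
.......
.......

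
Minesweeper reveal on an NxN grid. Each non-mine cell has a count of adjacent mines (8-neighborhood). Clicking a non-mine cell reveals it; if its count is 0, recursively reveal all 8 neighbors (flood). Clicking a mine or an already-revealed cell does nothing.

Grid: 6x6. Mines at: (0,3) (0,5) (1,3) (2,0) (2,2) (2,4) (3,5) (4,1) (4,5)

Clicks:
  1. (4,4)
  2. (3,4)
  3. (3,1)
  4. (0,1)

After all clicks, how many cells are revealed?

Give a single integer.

Click 1 (4,4) count=2: revealed 1 new [(4,4)] -> total=1
Click 2 (3,4) count=3: revealed 1 new [(3,4)] -> total=2
Click 3 (3,1) count=3: revealed 1 new [(3,1)] -> total=3
Click 4 (0,1) count=0: revealed 6 new [(0,0) (0,1) (0,2) (1,0) (1,1) (1,2)] -> total=9

Answer: 9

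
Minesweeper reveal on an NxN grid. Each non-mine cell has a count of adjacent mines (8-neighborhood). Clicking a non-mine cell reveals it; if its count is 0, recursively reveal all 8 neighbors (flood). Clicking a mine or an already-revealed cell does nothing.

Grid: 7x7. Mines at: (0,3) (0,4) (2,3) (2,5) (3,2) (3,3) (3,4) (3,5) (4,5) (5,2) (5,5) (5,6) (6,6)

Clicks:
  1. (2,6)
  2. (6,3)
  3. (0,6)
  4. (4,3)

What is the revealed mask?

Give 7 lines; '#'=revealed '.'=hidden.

Click 1 (2,6) count=2: revealed 1 new [(2,6)] -> total=1
Click 2 (6,3) count=1: revealed 1 new [(6,3)] -> total=2
Click 3 (0,6) count=0: revealed 4 new [(0,5) (0,6) (1,5) (1,6)] -> total=6
Click 4 (4,3) count=4: revealed 1 new [(4,3)] -> total=7

Answer: .....##
.....##
......#
.......
...#...
.......
...#...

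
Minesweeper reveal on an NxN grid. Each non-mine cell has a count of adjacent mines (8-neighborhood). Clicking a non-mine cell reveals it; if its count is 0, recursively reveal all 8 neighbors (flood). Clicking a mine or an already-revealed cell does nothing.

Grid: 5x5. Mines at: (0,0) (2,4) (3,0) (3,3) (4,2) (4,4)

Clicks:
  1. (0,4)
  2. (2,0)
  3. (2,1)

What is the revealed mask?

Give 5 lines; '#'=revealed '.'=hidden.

Click 1 (0,4) count=0: revealed 11 new [(0,1) (0,2) (0,3) (0,4) (1,1) (1,2) (1,3) (1,4) (2,1) (2,2) (2,3)] -> total=11
Click 2 (2,0) count=1: revealed 1 new [(2,0)] -> total=12
Click 3 (2,1) count=1: revealed 0 new [(none)] -> total=12

Answer: .####
.####
####.
.....
.....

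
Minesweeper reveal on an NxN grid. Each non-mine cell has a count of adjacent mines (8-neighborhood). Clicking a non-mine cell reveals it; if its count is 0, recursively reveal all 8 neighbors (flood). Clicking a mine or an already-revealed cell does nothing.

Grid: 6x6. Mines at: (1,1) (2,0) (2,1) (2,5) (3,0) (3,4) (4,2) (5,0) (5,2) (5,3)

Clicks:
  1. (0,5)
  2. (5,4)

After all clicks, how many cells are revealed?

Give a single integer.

Answer: 12

Derivation:
Click 1 (0,5) count=0: revealed 11 new [(0,2) (0,3) (0,4) (0,5) (1,2) (1,3) (1,4) (1,5) (2,2) (2,3) (2,4)] -> total=11
Click 2 (5,4) count=1: revealed 1 new [(5,4)] -> total=12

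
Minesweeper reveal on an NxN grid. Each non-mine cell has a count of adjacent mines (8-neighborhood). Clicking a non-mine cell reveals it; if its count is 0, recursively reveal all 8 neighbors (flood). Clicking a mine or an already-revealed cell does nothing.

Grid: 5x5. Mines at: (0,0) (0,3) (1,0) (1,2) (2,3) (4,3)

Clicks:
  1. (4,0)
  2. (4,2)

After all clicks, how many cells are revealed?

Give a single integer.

Click 1 (4,0) count=0: revealed 9 new [(2,0) (2,1) (2,2) (3,0) (3,1) (3,2) (4,0) (4,1) (4,2)] -> total=9
Click 2 (4,2) count=1: revealed 0 new [(none)] -> total=9

Answer: 9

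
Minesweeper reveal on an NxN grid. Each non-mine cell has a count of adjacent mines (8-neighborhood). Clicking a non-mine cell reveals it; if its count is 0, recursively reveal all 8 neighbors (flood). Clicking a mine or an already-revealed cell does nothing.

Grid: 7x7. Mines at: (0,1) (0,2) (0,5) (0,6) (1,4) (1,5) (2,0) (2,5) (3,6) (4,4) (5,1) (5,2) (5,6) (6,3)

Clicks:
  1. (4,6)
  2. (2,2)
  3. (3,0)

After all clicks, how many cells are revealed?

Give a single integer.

Answer: 14

Derivation:
Click 1 (4,6) count=2: revealed 1 new [(4,6)] -> total=1
Click 2 (2,2) count=0: revealed 12 new [(1,1) (1,2) (1,3) (2,1) (2,2) (2,3) (3,1) (3,2) (3,3) (4,1) (4,2) (4,3)] -> total=13
Click 3 (3,0) count=1: revealed 1 new [(3,0)] -> total=14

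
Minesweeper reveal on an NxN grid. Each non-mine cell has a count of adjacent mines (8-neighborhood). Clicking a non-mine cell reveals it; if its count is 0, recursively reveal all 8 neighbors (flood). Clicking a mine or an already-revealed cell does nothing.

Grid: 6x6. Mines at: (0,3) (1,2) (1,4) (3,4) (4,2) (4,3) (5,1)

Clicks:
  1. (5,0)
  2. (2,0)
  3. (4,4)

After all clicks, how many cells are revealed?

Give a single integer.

Click 1 (5,0) count=1: revealed 1 new [(5,0)] -> total=1
Click 2 (2,0) count=0: revealed 10 new [(0,0) (0,1) (1,0) (1,1) (2,0) (2,1) (3,0) (3,1) (4,0) (4,1)] -> total=11
Click 3 (4,4) count=2: revealed 1 new [(4,4)] -> total=12

Answer: 12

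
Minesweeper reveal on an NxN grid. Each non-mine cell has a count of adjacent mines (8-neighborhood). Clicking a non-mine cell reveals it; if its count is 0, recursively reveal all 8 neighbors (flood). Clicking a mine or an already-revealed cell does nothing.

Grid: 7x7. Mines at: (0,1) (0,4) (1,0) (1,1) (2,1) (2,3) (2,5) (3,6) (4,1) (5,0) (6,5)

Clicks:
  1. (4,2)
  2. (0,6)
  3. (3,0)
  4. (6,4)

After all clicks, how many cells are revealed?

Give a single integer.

Click 1 (4,2) count=1: revealed 1 new [(4,2)] -> total=1
Click 2 (0,6) count=0: revealed 4 new [(0,5) (0,6) (1,5) (1,6)] -> total=5
Click 3 (3,0) count=2: revealed 1 new [(3,0)] -> total=6
Click 4 (6,4) count=1: revealed 1 new [(6,4)] -> total=7

Answer: 7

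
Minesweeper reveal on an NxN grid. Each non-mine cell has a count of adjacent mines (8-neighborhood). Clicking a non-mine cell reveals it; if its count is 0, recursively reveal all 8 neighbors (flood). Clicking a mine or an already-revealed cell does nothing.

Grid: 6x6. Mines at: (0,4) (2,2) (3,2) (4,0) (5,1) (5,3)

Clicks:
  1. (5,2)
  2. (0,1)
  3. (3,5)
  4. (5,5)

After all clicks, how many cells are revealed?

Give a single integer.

Answer: 26

Derivation:
Click 1 (5,2) count=2: revealed 1 new [(5,2)] -> total=1
Click 2 (0,1) count=0: revealed 12 new [(0,0) (0,1) (0,2) (0,3) (1,0) (1,1) (1,2) (1,3) (2,0) (2,1) (3,0) (3,1)] -> total=13
Click 3 (3,5) count=0: revealed 13 new [(1,4) (1,5) (2,3) (2,4) (2,5) (3,3) (3,4) (3,5) (4,3) (4,4) (4,5) (5,4) (5,5)] -> total=26
Click 4 (5,5) count=0: revealed 0 new [(none)] -> total=26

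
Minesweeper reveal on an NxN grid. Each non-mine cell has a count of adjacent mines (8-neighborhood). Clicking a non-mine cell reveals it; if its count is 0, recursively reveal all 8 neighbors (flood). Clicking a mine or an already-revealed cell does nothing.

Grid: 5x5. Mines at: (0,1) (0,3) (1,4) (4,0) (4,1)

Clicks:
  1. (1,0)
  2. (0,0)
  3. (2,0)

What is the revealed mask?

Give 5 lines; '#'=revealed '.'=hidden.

Click 1 (1,0) count=1: revealed 1 new [(1,0)] -> total=1
Click 2 (0,0) count=1: revealed 1 new [(0,0)] -> total=2
Click 3 (2,0) count=0: revealed 16 new [(1,1) (1,2) (1,3) (2,0) (2,1) (2,2) (2,3) (2,4) (3,0) (3,1) (3,2) (3,3) (3,4) (4,2) (4,3) (4,4)] -> total=18

Answer: #....
####.
#####
#####
..###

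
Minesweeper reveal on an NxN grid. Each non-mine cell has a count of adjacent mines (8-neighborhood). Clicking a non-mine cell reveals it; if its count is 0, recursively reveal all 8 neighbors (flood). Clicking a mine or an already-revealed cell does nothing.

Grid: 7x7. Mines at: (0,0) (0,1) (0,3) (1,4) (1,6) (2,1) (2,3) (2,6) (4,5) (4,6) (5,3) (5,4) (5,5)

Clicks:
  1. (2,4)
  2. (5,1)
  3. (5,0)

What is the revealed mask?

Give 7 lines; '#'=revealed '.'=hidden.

Answer: .......
.......
....#..
###....
###....
###....
###....

Derivation:
Click 1 (2,4) count=2: revealed 1 new [(2,4)] -> total=1
Click 2 (5,1) count=0: revealed 12 new [(3,0) (3,1) (3,2) (4,0) (4,1) (4,2) (5,0) (5,1) (5,2) (6,0) (6,1) (6,2)] -> total=13
Click 3 (5,0) count=0: revealed 0 new [(none)] -> total=13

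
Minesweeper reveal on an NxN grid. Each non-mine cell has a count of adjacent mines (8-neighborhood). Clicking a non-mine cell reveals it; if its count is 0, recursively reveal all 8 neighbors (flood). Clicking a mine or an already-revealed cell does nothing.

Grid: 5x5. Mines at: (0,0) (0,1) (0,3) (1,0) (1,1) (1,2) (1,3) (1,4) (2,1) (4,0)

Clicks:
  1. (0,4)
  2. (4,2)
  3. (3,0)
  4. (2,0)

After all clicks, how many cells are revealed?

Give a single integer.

Answer: 14

Derivation:
Click 1 (0,4) count=3: revealed 1 new [(0,4)] -> total=1
Click 2 (4,2) count=0: revealed 11 new [(2,2) (2,3) (2,4) (3,1) (3,2) (3,3) (3,4) (4,1) (4,2) (4,3) (4,4)] -> total=12
Click 3 (3,0) count=2: revealed 1 new [(3,0)] -> total=13
Click 4 (2,0) count=3: revealed 1 new [(2,0)] -> total=14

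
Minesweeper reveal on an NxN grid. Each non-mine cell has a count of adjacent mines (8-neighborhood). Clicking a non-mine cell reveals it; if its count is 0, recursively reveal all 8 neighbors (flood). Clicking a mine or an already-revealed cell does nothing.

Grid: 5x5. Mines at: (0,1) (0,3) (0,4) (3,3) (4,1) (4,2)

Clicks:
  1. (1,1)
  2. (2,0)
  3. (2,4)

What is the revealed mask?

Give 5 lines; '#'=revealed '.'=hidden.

Click 1 (1,1) count=1: revealed 1 new [(1,1)] -> total=1
Click 2 (2,0) count=0: revealed 8 new [(1,0) (1,2) (2,0) (2,1) (2,2) (3,0) (3,1) (3,2)] -> total=9
Click 3 (2,4) count=1: revealed 1 new [(2,4)] -> total=10

Answer: .....
###..
###.#
###..
.....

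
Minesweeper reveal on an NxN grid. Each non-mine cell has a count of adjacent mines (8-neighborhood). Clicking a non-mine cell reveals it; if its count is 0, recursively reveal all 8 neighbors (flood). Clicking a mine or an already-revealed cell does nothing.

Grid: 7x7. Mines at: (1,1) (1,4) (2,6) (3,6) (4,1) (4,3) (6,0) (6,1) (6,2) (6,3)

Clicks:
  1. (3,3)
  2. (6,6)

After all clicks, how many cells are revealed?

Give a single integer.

Click 1 (3,3) count=1: revealed 1 new [(3,3)] -> total=1
Click 2 (6,6) count=0: revealed 9 new [(4,4) (4,5) (4,6) (5,4) (5,5) (5,6) (6,4) (6,5) (6,6)] -> total=10

Answer: 10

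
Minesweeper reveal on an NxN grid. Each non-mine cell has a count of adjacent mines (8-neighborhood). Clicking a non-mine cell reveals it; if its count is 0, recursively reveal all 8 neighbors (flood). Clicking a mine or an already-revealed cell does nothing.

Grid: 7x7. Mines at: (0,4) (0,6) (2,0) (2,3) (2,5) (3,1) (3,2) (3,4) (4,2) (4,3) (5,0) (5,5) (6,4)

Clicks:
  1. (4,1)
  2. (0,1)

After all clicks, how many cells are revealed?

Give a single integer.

Click 1 (4,1) count=4: revealed 1 new [(4,1)] -> total=1
Click 2 (0,1) count=0: revealed 8 new [(0,0) (0,1) (0,2) (0,3) (1,0) (1,1) (1,2) (1,3)] -> total=9

Answer: 9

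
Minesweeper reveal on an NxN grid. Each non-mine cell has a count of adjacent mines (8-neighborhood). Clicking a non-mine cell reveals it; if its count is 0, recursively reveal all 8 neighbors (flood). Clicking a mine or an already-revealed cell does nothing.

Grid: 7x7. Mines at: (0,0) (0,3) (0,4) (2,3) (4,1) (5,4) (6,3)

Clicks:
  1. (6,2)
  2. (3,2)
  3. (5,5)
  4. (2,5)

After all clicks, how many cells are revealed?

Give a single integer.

Click 1 (6,2) count=1: revealed 1 new [(6,2)] -> total=1
Click 2 (3,2) count=2: revealed 1 new [(3,2)] -> total=2
Click 3 (5,5) count=1: revealed 1 new [(5,5)] -> total=3
Click 4 (2,5) count=0: revealed 17 new [(0,5) (0,6) (1,4) (1,5) (1,6) (2,4) (2,5) (2,6) (3,4) (3,5) (3,6) (4,4) (4,5) (4,6) (5,6) (6,5) (6,6)] -> total=20

Answer: 20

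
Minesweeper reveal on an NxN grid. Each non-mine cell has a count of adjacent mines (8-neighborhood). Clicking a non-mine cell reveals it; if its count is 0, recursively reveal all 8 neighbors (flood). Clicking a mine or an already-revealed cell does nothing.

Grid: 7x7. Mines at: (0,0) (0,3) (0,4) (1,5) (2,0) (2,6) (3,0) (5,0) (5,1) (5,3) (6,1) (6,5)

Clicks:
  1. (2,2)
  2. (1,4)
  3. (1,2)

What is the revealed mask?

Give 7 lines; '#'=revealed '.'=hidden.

Answer: .......
.####..
.#####.
.######
.######
....###
.......

Derivation:
Click 1 (2,2) count=0: revealed 24 new [(1,1) (1,2) (1,3) (1,4) (2,1) (2,2) (2,3) (2,4) (2,5) (3,1) (3,2) (3,3) (3,4) (3,5) (3,6) (4,1) (4,2) (4,3) (4,4) (4,5) (4,6) (5,4) (5,5) (5,6)] -> total=24
Click 2 (1,4) count=3: revealed 0 new [(none)] -> total=24
Click 3 (1,2) count=1: revealed 0 new [(none)] -> total=24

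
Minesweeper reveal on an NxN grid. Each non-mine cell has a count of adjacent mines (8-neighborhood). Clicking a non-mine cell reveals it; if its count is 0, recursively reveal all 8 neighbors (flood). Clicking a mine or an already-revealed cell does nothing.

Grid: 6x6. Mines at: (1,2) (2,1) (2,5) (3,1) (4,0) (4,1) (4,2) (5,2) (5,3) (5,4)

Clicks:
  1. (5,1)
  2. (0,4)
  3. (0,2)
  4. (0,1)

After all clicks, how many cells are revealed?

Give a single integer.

Click 1 (5,1) count=4: revealed 1 new [(5,1)] -> total=1
Click 2 (0,4) count=0: revealed 6 new [(0,3) (0,4) (0,5) (1,3) (1,4) (1,5)] -> total=7
Click 3 (0,2) count=1: revealed 1 new [(0,2)] -> total=8
Click 4 (0,1) count=1: revealed 1 new [(0,1)] -> total=9

Answer: 9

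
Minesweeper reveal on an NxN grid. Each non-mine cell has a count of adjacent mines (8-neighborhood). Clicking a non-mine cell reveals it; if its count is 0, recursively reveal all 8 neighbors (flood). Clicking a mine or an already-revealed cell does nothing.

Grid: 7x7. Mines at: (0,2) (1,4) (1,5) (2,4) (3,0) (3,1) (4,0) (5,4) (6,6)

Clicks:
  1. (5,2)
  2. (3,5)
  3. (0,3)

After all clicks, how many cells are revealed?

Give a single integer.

Answer: 13

Derivation:
Click 1 (5,2) count=0: revealed 11 new [(4,1) (4,2) (4,3) (5,0) (5,1) (5,2) (5,3) (6,0) (6,1) (6,2) (6,3)] -> total=11
Click 2 (3,5) count=1: revealed 1 new [(3,5)] -> total=12
Click 3 (0,3) count=2: revealed 1 new [(0,3)] -> total=13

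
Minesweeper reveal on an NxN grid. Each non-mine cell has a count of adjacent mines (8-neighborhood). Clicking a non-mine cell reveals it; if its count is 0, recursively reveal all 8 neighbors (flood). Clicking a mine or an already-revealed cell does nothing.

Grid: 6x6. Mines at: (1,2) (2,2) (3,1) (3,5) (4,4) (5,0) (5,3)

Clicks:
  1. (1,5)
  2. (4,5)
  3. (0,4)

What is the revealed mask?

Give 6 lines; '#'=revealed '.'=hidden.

Answer: ...###
...###
...###
......
.....#
......

Derivation:
Click 1 (1,5) count=0: revealed 9 new [(0,3) (0,4) (0,5) (1,3) (1,4) (1,5) (2,3) (2,4) (2,5)] -> total=9
Click 2 (4,5) count=2: revealed 1 new [(4,5)] -> total=10
Click 3 (0,4) count=0: revealed 0 new [(none)] -> total=10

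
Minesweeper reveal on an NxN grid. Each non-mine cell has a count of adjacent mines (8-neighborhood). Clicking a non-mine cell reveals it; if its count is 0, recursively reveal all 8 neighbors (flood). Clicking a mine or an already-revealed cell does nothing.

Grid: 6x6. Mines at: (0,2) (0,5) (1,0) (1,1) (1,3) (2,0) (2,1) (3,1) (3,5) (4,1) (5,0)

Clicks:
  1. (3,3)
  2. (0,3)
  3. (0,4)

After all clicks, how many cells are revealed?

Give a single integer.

Click 1 (3,3) count=0: revealed 14 new [(2,2) (2,3) (2,4) (3,2) (3,3) (3,4) (4,2) (4,3) (4,4) (4,5) (5,2) (5,3) (5,4) (5,5)] -> total=14
Click 2 (0,3) count=2: revealed 1 new [(0,3)] -> total=15
Click 3 (0,4) count=2: revealed 1 new [(0,4)] -> total=16

Answer: 16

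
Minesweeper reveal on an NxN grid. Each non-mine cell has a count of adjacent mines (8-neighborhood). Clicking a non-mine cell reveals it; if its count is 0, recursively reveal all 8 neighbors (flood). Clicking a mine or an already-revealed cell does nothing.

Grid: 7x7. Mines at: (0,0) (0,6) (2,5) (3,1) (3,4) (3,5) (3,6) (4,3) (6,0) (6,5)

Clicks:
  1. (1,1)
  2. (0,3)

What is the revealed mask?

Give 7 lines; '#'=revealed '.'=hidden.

Answer: .#####.
.#####.
.####..
.......
.......
.......
.......

Derivation:
Click 1 (1,1) count=1: revealed 1 new [(1,1)] -> total=1
Click 2 (0,3) count=0: revealed 13 new [(0,1) (0,2) (0,3) (0,4) (0,5) (1,2) (1,3) (1,4) (1,5) (2,1) (2,2) (2,3) (2,4)] -> total=14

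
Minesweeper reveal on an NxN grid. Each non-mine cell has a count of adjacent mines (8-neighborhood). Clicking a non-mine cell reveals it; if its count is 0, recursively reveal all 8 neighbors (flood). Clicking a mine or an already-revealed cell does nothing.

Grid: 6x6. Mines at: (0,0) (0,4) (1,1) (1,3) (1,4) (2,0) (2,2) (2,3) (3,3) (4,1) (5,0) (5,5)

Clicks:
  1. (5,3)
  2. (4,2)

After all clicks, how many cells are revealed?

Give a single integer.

Click 1 (5,3) count=0: revealed 6 new [(4,2) (4,3) (4,4) (5,2) (5,3) (5,4)] -> total=6
Click 2 (4,2) count=2: revealed 0 new [(none)] -> total=6

Answer: 6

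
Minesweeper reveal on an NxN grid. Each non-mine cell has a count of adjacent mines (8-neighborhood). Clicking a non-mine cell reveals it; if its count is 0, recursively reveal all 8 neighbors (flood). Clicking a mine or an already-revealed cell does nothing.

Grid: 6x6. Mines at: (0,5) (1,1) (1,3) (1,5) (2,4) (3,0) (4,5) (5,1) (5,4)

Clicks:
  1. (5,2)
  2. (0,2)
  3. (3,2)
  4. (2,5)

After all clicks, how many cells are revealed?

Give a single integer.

Answer: 12

Derivation:
Click 1 (5,2) count=1: revealed 1 new [(5,2)] -> total=1
Click 2 (0,2) count=2: revealed 1 new [(0,2)] -> total=2
Click 3 (3,2) count=0: revealed 9 new [(2,1) (2,2) (2,3) (3,1) (3,2) (3,3) (4,1) (4,2) (4,3)] -> total=11
Click 4 (2,5) count=2: revealed 1 new [(2,5)] -> total=12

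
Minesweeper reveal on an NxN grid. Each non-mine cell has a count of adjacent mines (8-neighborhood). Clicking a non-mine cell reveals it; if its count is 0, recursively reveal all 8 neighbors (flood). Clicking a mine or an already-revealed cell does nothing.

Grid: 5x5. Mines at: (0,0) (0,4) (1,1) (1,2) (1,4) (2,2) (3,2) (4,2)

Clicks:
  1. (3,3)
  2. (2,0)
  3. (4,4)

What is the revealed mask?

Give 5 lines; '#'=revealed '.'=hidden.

Answer: .....
.....
#..##
...##
...##

Derivation:
Click 1 (3,3) count=3: revealed 1 new [(3,3)] -> total=1
Click 2 (2,0) count=1: revealed 1 new [(2,0)] -> total=2
Click 3 (4,4) count=0: revealed 5 new [(2,3) (2,4) (3,4) (4,3) (4,4)] -> total=7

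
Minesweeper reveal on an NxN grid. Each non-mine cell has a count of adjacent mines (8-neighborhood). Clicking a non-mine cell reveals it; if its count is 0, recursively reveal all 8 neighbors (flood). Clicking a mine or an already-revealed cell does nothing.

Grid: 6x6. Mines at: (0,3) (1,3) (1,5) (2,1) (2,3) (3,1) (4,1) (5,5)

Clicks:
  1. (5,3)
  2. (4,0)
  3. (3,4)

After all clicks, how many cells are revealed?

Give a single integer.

Answer: 10

Derivation:
Click 1 (5,3) count=0: revealed 9 new [(3,2) (3,3) (3,4) (4,2) (4,3) (4,4) (5,2) (5,3) (5,4)] -> total=9
Click 2 (4,0) count=2: revealed 1 new [(4,0)] -> total=10
Click 3 (3,4) count=1: revealed 0 new [(none)] -> total=10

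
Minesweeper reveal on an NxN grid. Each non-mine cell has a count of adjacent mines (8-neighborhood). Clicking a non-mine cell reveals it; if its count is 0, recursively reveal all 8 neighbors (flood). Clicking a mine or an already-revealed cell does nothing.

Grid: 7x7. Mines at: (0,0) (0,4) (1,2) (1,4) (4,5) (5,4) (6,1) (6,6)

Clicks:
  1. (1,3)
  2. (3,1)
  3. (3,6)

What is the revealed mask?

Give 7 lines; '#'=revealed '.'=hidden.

Click 1 (1,3) count=3: revealed 1 new [(1,3)] -> total=1
Click 2 (3,1) count=0: revealed 21 new [(1,0) (1,1) (2,0) (2,1) (2,2) (2,3) (2,4) (3,0) (3,1) (3,2) (3,3) (3,4) (4,0) (4,1) (4,2) (4,3) (4,4) (5,0) (5,1) (5,2) (5,3)] -> total=22
Click 3 (3,6) count=1: revealed 1 new [(3,6)] -> total=23

Answer: .......
##.#...
#####..
#####.#
#####..
####...
.......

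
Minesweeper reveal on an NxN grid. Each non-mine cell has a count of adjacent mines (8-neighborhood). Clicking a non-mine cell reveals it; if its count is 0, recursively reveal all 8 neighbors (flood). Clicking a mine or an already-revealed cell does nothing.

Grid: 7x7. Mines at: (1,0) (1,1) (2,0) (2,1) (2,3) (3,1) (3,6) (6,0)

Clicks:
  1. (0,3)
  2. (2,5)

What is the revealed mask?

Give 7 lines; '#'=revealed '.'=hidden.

Click 1 (0,3) count=0: revealed 13 new [(0,2) (0,3) (0,4) (0,5) (0,6) (1,2) (1,3) (1,4) (1,5) (1,6) (2,4) (2,5) (2,6)] -> total=13
Click 2 (2,5) count=1: revealed 0 new [(none)] -> total=13

Answer: ..#####
..#####
....###
.......
.......
.......
.......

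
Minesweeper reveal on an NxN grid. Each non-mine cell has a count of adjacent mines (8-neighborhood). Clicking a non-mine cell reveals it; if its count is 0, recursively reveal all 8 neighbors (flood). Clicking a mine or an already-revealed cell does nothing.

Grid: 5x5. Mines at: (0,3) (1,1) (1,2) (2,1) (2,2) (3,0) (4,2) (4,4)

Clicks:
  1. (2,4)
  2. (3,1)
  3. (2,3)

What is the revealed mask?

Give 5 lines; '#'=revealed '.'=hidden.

Click 1 (2,4) count=0: revealed 6 new [(1,3) (1,4) (2,3) (2,4) (3,3) (3,4)] -> total=6
Click 2 (3,1) count=4: revealed 1 new [(3,1)] -> total=7
Click 3 (2,3) count=2: revealed 0 new [(none)] -> total=7

Answer: .....
...##
...##
.#.##
.....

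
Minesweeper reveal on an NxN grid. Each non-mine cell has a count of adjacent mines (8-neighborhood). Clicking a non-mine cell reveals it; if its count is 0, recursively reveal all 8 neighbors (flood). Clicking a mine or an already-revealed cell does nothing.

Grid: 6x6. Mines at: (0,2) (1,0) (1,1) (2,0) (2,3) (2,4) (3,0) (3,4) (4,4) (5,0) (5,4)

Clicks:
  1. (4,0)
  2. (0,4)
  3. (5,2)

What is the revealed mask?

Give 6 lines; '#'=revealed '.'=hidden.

Answer: ...###
...###
......
.###..
####..
.###..

Derivation:
Click 1 (4,0) count=2: revealed 1 new [(4,0)] -> total=1
Click 2 (0,4) count=0: revealed 6 new [(0,3) (0,4) (0,5) (1,3) (1,4) (1,5)] -> total=7
Click 3 (5,2) count=0: revealed 9 new [(3,1) (3,2) (3,3) (4,1) (4,2) (4,3) (5,1) (5,2) (5,3)] -> total=16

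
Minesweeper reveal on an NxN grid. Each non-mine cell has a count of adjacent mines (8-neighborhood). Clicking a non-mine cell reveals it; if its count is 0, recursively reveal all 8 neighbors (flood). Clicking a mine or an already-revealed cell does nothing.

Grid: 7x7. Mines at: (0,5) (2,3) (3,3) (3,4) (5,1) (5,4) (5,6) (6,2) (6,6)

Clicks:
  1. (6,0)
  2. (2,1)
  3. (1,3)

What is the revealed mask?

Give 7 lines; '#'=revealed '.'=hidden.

Click 1 (6,0) count=1: revealed 1 new [(6,0)] -> total=1
Click 2 (2,1) count=0: revealed 19 new [(0,0) (0,1) (0,2) (0,3) (0,4) (1,0) (1,1) (1,2) (1,3) (1,4) (2,0) (2,1) (2,2) (3,0) (3,1) (3,2) (4,0) (4,1) (4,2)] -> total=20
Click 3 (1,3) count=1: revealed 0 new [(none)] -> total=20

Answer: #####..
#####..
###....
###....
###....
.......
#......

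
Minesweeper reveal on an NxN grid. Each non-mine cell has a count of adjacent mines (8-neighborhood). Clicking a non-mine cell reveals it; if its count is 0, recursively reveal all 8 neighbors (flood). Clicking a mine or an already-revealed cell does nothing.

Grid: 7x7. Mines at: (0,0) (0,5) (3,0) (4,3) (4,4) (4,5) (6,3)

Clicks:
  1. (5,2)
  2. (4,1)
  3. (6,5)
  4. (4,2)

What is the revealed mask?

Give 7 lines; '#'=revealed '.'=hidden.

Click 1 (5,2) count=2: revealed 1 new [(5,2)] -> total=1
Click 2 (4,1) count=1: revealed 1 new [(4,1)] -> total=2
Click 3 (6,5) count=0: revealed 6 new [(5,4) (5,5) (5,6) (6,4) (6,5) (6,6)] -> total=8
Click 4 (4,2) count=1: revealed 1 new [(4,2)] -> total=9

Answer: .......
.......
.......
.......
.##....
..#.###
....###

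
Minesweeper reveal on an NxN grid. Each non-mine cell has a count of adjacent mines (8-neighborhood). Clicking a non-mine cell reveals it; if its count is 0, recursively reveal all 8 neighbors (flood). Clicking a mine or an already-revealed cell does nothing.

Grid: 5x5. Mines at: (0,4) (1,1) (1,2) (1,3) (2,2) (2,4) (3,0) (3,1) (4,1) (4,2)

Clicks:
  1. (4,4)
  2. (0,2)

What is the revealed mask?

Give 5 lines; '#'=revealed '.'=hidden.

Answer: ..#..
.....
.....
...##
...##

Derivation:
Click 1 (4,4) count=0: revealed 4 new [(3,3) (3,4) (4,3) (4,4)] -> total=4
Click 2 (0,2) count=3: revealed 1 new [(0,2)] -> total=5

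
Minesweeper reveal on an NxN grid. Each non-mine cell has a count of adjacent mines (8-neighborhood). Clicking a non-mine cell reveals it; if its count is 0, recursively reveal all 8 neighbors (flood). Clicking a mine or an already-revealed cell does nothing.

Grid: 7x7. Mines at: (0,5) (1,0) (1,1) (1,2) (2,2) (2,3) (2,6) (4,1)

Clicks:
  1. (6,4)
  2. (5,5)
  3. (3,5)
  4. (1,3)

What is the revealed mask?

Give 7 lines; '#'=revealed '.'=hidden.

Click 1 (6,4) count=0: revealed 24 new [(3,2) (3,3) (3,4) (3,5) (3,6) (4,2) (4,3) (4,4) (4,5) (4,6) (5,0) (5,1) (5,2) (5,3) (5,4) (5,5) (5,6) (6,0) (6,1) (6,2) (6,3) (6,4) (6,5) (6,6)] -> total=24
Click 2 (5,5) count=0: revealed 0 new [(none)] -> total=24
Click 3 (3,5) count=1: revealed 0 new [(none)] -> total=24
Click 4 (1,3) count=3: revealed 1 new [(1,3)] -> total=25

Answer: .......
...#...
.......
..#####
..#####
#######
#######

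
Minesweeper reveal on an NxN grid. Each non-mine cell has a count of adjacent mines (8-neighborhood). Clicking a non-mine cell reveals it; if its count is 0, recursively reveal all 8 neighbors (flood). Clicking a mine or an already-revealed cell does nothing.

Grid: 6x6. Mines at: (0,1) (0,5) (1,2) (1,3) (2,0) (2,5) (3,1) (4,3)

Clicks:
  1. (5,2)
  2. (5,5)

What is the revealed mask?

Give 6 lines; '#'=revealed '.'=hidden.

Click 1 (5,2) count=1: revealed 1 new [(5,2)] -> total=1
Click 2 (5,5) count=0: revealed 6 new [(3,4) (3,5) (4,4) (4,5) (5,4) (5,5)] -> total=7

Answer: ......
......
......
....##
....##
..#.##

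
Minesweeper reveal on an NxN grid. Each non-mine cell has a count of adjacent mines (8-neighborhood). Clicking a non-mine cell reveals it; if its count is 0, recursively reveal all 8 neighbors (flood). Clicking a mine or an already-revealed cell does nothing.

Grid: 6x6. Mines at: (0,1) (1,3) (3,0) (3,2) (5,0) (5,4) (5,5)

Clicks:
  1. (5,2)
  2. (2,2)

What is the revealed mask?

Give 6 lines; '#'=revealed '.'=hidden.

Click 1 (5,2) count=0: revealed 6 new [(4,1) (4,2) (4,3) (5,1) (5,2) (5,3)] -> total=6
Click 2 (2,2) count=2: revealed 1 new [(2,2)] -> total=7

Answer: ......
......
..#...
......
.###..
.###..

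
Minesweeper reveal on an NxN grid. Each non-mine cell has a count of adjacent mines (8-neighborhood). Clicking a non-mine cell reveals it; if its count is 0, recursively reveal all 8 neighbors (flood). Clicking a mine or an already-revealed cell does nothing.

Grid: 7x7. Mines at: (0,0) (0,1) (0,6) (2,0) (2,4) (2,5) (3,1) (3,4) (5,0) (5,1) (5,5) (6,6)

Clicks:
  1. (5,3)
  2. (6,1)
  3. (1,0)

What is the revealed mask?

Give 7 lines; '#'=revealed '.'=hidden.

Click 1 (5,3) count=0: revealed 9 new [(4,2) (4,3) (4,4) (5,2) (5,3) (5,4) (6,2) (6,3) (6,4)] -> total=9
Click 2 (6,1) count=2: revealed 1 new [(6,1)] -> total=10
Click 3 (1,0) count=3: revealed 1 new [(1,0)] -> total=11

Answer: .......
#......
.......
.......
..###..
..###..
.####..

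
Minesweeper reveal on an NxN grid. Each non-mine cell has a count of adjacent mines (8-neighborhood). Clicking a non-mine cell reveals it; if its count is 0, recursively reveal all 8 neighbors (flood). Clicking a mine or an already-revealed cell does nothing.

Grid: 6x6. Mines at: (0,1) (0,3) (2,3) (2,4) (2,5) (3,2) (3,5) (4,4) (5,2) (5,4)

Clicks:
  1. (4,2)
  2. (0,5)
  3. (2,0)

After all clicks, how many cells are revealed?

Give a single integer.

Click 1 (4,2) count=2: revealed 1 new [(4,2)] -> total=1
Click 2 (0,5) count=0: revealed 4 new [(0,4) (0,5) (1,4) (1,5)] -> total=5
Click 3 (2,0) count=0: revealed 10 new [(1,0) (1,1) (2,0) (2,1) (3,0) (3,1) (4,0) (4,1) (5,0) (5,1)] -> total=15

Answer: 15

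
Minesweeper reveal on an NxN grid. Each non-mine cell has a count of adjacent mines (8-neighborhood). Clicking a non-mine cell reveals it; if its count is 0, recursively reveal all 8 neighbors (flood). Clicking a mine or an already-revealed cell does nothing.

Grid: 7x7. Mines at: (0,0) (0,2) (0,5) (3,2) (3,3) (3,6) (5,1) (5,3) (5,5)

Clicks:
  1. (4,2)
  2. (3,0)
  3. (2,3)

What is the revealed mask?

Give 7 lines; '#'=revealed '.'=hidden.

Click 1 (4,2) count=4: revealed 1 new [(4,2)] -> total=1
Click 2 (3,0) count=0: revealed 8 new [(1,0) (1,1) (2,0) (2,1) (3,0) (3,1) (4,0) (4,1)] -> total=9
Click 3 (2,3) count=2: revealed 1 new [(2,3)] -> total=10

Answer: .......
##.....
##.#...
##.....
###....
.......
.......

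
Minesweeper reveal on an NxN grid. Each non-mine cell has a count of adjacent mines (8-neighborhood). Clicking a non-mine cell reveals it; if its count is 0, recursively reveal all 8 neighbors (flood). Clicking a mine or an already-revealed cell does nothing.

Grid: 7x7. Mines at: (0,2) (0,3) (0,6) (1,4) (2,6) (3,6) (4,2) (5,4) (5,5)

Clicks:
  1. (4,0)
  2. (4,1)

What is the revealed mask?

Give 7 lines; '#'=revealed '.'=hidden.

Answer: ##.....
####...
####...
####...
##.....
####...
####...

Derivation:
Click 1 (4,0) count=0: revealed 24 new [(0,0) (0,1) (1,0) (1,1) (1,2) (1,3) (2,0) (2,1) (2,2) (2,3) (3,0) (3,1) (3,2) (3,3) (4,0) (4,1) (5,0) (5,1) (5,2) (5,3) (6,0) (6,1) (6,2) (6,3)] -> total=24
Click 2 (4,1) count=1: revealed 0 new [(none)] -> total=24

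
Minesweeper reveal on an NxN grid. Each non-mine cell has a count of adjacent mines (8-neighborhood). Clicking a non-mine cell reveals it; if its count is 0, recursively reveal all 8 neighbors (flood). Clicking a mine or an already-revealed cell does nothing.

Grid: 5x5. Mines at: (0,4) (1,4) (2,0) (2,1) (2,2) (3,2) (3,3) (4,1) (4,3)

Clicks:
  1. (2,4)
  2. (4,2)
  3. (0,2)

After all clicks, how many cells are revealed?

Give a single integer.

Click 1 (2,4) count=2: revealed 1 new [(2,4)] -> total=1
Click 2 (4,2) count=4: revealed 1 new [(4,2)] -> total=2
Click 3 (0,2) count=0: revealed 8 new [(0,0) (0,1) (0,2) (0,3) (1,0) (1,1) (1,2) (1,3)] -> total=10

Answer: 10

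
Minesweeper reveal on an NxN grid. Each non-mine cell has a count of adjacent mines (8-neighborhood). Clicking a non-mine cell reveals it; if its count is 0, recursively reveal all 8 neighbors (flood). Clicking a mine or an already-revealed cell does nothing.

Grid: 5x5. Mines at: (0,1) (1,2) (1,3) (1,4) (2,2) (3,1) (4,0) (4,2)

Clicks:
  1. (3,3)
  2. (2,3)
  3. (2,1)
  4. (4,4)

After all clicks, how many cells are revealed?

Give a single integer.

Answer: 7

Derivation:
Click 1 (3,3) count=2: revealed 1 new [(3,3)] -> total=1
Click 2 (2,3) count=4: revealed 1 new [(2,3)] -> total=2
Click 3 (2,1) count=3: revealed 1 new [(2,1)] -> total=3
Click 4 (4,4) count=0: revealed 4 new [(2,4) (3,4) (4,3) (4,4)] -> total=7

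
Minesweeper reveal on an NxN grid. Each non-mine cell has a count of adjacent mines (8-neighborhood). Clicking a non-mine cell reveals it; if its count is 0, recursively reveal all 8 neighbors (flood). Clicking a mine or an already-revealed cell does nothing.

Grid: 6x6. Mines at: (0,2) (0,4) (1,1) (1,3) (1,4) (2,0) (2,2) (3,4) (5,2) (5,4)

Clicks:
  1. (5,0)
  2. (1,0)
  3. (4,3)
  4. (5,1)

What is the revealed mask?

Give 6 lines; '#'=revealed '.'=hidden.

Answer: ......
#.....
......
##....
##.#..
##....

Derivation:
Click 1 (5,0) count=0: revealed 6 new [(3,0) (3,1) (4,0) (4,1) (5,0) (5,1)] -> total=6
Click 2 (1,0) count=2: revealed 1 new [(1,0)] -> total=7
Click 3 (4,3) count=3: revealed 1 new [(4,3)] -> total=8
Click 4 (5,1) count=1: revealed 0 new [(none)] -> total=8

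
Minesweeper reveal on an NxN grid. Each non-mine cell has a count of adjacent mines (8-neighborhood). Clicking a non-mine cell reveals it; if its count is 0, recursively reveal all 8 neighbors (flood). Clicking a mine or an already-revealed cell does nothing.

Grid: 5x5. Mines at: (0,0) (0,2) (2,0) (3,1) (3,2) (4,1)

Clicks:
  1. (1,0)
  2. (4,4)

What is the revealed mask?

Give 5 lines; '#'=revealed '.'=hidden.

Answer: ...##
#..##
...##
...##
...##

Derivation:
Click 1 (1,0) count=2: revealed 1 new [(1,0)] -> total=1
Click 2 (4,4) count=0: revealed 10 new [(0,3) (0,4) (1,3) (1,4) (2,3) (2,4) (3,3) (3,4) (4,3) (4,4)] -> total=11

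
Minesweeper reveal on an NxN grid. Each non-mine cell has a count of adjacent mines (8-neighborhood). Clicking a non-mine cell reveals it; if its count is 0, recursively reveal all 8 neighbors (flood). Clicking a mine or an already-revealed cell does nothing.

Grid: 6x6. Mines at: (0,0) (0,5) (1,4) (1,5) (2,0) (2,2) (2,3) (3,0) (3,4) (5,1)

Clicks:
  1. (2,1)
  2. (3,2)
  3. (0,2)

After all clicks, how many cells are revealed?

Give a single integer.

Answer: 8

Derivation:
Click 1 (2,1) count=3: revealed 1 new [(2,1)] -> total=1
Click 2 (3,2) count=2: revealed 1 new [(3,2)] -> total=2
Click 3 (0,2) count=0: revealed 6 new [(0,1) (0,2) (0,3) (1,1) (1,2) (1,3)] -> total=8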